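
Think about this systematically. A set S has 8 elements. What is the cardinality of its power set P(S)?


The power set of a set with n elements has 2^n elements.
|P(S)| = 2^8 = 256

256


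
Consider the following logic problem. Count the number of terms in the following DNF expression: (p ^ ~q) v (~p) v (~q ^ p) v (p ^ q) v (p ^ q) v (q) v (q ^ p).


A DNF formula is a disjunction of terms (conjunctions).
Terms are separated by v.
Counting the disjuncts: 7 terms.

7


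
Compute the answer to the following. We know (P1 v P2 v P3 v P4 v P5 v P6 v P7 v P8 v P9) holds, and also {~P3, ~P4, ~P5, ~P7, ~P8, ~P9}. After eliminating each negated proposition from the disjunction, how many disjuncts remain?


Original disjuncts (9): P1, P2, P3, P4, P5, P6, P7, P8, P9
Negated (eliminate): ~P3, ~P4, ~P5, ~P7, ~P8, ~P9
Remaining disjuncts: P1, P2, P6
Count = 9 - 6 = 3

3


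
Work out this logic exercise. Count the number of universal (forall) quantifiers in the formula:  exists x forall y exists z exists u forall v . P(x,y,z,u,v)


Quantifier prefix: exists x forall y exists z exists u forall v
Mark each quantifier type:
  E U E E U
Universal count = 2, Existential count = 3
Asked for universal (forall) quantifiers: 2

2


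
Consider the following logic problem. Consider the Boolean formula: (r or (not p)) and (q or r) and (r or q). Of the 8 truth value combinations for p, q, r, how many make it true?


Evaluate all 8 assignments for p, q, r:
p=0, q=0, r=0: 0
p=0, q=0, r=1: 1
p=0, q=1, r=0: 1
p=0, q=1, r=1: 1
p=1, q=0, r=0: 0
p=1, q=0, r=1: 1
p=1, q=1, r=0: 0
p=1, q=1, r=1: 1
Satisfying count = 5

5


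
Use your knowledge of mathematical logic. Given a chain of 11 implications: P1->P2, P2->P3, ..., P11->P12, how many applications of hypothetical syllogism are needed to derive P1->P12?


With 11 implications in a chain connecting 12 propositions:
P1->P2, P2->P3, ..., P11->P12
Steps needed = (number of implications) - 1 = 11 - 1 = 10

10


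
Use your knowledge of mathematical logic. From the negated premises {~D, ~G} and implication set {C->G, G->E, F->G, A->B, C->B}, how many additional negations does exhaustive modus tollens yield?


Initial negated facts: {~D, ~G}
Apply modus tollens to closure:
  ~G and C->G  =>  ~C
  ~G and F->G  =>  ~F
Final negated: {~C, ~D, ~F, ~G}
New negations: {~C, ~F}
Count = 2

2


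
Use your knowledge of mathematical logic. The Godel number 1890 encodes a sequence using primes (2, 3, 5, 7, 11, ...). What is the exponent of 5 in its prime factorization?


Factorize 1890 by dividing by 5 repeatedly.
Division steps: 5 divides 1890 exactly 1 time(s).
Exponent of 5 = 1

1


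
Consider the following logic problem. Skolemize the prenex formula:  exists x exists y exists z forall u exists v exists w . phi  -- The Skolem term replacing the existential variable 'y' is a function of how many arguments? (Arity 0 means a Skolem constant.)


Quantifier prefix: exists x exists y exists z forall u exists v exists w
'y' is existentially quantified at position 2.
No universal quantifiers precede it.
Skolem function arity = 0 (a Skolem constant)

0


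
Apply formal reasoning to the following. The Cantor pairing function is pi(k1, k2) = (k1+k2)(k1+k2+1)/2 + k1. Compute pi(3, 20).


k1 + k2 = 23
(k1+k2)(k1+k2+1)/2 = 23 * 24 / 2 = 276
pi = 276 + 3 = 279

279


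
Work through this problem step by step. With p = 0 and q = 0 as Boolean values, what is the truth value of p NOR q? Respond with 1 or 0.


p = 0, q = 0
Operation: p NOR q
Evaluate: 0 NOR 0 = 1

1


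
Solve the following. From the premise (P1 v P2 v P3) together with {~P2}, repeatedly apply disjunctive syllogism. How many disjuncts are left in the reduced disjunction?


Original disjuncts (3): P1, P2, P3
Negated (eliminate): ~P2
Remaining disjuncts: P1, P3
Count = 3 - 1 = 2

2


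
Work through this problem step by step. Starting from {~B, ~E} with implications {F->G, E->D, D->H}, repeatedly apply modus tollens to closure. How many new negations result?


Initial negated facts: {~B, ~E}
Apply modus tollens to closure:
  (no implication fires)
Final negated: {~B, ~E}
New negations: {(none)}
Count = 0

0


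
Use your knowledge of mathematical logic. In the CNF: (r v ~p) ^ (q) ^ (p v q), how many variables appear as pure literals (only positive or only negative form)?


Check each variable for pure literal status:
p: mixed (not pure)
q: pure positive
r: pure positive
Pure literal count = 2

2


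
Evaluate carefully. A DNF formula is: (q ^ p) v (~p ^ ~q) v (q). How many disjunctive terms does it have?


A DNF formula is a disjunction of terms (conjunctions).
Terms are separated by v.
Counting the disjuncts: 3 terms.

3


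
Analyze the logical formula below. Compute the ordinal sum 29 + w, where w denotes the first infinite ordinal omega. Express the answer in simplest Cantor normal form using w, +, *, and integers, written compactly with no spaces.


Compute 29 + w.
Ordinal + is associative but NOT commutative; for finite n>0, n + w = w but w + n stays w+n.
Any finite left addend is absorbed by w on the right: 29 + w = w.
Result = w

w


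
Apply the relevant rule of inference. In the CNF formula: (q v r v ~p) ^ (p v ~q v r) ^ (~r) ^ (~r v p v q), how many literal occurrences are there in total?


Counting literals in each clause:
Clause 1: 3 literal(s)
Clause 2: 3 literal(s)
Clause 3: 1 literal(s)
Clause 4: 3 literal(s)
Total = 10

10


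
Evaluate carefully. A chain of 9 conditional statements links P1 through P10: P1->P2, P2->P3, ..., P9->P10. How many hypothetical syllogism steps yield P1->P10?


With 9 implications in a chain connecting 10 propositions:
P1->P2, P2->P3, ..., P9->P10
Steps needed = (number of implications) - 1 = 9 - 1 = 8

8


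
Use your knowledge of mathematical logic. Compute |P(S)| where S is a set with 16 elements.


The power set of a set with n elements has 2^n elements.
|P(S)| = 2^16 = 65536

65536


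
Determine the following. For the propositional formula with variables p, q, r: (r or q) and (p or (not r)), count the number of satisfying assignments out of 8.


Evaluate all 8 assignments for p, q, r:
p=0, q=0, r=0: 0
p=0, q=0, r=1: 0
p=0, q=1, r=0: 1
p=0, q=1, r=1: 0
p=1, q=0, r=0: 0
p=1, q=0, r=1: 1
p=1, q=1, r=0: 1
p=1, q=1, r=1: 1
Satisfying count = 4

4


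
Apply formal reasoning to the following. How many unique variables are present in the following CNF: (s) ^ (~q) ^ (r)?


Identify each variable that appears in the formula.
Variables found: q, r, s
Count = 3

3


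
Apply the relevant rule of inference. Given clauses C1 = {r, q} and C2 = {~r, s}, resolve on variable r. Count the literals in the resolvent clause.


Remove r from C1 and ~r from C2.
C1 remainder: {q}
C2 remainder: {s}
Union (resolvent): {q, s}
Resolvent has 2 literal(s).

2


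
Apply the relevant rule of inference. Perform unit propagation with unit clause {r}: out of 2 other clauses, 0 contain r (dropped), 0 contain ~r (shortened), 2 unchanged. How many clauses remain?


Satisfied (removed): 0
Shortened (remain): 0
Unchanged (remain): 2
Remaining = 0 + 2 = 2

2


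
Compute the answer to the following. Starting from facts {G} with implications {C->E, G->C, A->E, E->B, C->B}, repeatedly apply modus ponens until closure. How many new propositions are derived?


Initial facts: {G}
Apply modus ponens to closure:
  G and G->C  =>  C
  C and C->B  =>  B
  C and C->E  =>  E
Final known: {B, C, E, G}
New propositions: {B, C, E}
Count = 3

3


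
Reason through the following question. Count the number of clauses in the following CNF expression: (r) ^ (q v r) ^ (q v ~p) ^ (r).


A CNF formula is a conjunction of clauses.
Clauses are separated by ^.
Counting the conjuncts: 4 clauses.

4


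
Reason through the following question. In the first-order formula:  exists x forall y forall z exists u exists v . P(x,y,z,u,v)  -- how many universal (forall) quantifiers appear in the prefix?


Quantifier prefix: exists x forall y forall z exists u exists v
Mark each quantifier type:
  E U U E E
Universal count = 2, Existential count = 3
Asked for universal (forall) quantifiers: 2

2


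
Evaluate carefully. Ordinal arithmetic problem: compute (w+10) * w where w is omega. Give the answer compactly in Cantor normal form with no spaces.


Compute (w+10) * w.
Ordinal * is associative and left-distributive over +, but NOT commutative; for finite n>1, n*w = w but w*n stays w*n.
(w+10) * w = sup{(w+10)*k : k<w} = sup{w*k+10} = w^2 (the +10 tail is absorbed in the limit).
Result = w^2

w^2


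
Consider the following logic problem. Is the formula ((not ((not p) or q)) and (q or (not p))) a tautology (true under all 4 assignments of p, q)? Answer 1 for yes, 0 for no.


Check all 4 assignments:
p=0, q=0: 0
p=0, q=1: 0
p=1, q=0: 0
p=1, q=1: 0
Satisfying count = 0/4.
Tautology iff count = 4: no.

0


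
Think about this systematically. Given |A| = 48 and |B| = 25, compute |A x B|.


The Cartesian product A x B contains all ordered pairs (a, b).
|A x B| = |A| * |B| = 48 * 25 = 1200

1200


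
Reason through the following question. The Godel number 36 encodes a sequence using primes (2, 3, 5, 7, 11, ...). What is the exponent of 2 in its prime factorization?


Factorize 36 by dividing by 2 repeatedly.
Division steps: 2 divides 36 exactly 2 time(s).
Exponent of 2 = 2

2


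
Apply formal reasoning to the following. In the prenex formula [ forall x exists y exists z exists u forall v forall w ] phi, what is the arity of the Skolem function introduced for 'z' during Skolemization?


Quantifier prefix: forall x exists y exists z exists u forall v forall w
'z' is existentially quantified at position 3.
Universal variables preceding it: x
Skolem function arity = 1

1


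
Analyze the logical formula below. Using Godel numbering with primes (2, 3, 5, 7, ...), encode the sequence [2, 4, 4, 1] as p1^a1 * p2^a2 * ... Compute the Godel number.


Encode each element as an exponent of the corresponding prime:
  2^2 = 4
  3^4 = 81
  5^4 = 625
  7^1 = 7
Product = 4 * 81 * 625 * 7 = 1417500

1417500


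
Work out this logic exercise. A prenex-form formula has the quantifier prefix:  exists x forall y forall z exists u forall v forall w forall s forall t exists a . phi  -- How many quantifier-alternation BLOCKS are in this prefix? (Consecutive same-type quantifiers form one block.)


Quantifier-type sequence: E A A E A A A A E  (A=forall, E=exists)
Group into maximal same-type runs:
  Ex1 | Ax2 | Ex1 | Ax4 | Ex1
Number of blocks = 5

5


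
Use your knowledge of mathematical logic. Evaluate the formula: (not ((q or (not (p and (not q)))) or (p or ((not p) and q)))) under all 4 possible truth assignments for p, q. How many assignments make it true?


Check all 4 assignments:
p=0, q=0: 0
p=0, q=1: 0
p=1, q=0: 0
p=1, q=1: 0
Count of True = 0

0


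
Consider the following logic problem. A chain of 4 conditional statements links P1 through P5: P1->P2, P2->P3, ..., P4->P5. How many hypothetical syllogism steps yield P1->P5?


With 4 implications in a chain connecting 5 propositions:
P1->P2, P2->P3, ..., P4->P5
Steps needed = (number of implications) - 1 = 4 - 1 = 3

3


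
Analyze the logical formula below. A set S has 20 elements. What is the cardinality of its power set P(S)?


The power set of a set with n elements has 2^n elements.
|P(S)| = 2^20 = 1048576

1048576


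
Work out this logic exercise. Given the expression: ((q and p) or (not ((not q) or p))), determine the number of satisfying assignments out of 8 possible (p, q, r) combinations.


Check all 8 assignments:
p=0, q=0, r=0: 0
p=0, q=0, r=1: 0
p=0, q=1, r=0: 1
p=0, q=1, r=1: 1
p=1, q=0, r=0: 0
p=1, q=0, r=1: 0
p=1, q=1, r=0: 1
p=1, q=1, r=1: 1
Count of True = 4

4


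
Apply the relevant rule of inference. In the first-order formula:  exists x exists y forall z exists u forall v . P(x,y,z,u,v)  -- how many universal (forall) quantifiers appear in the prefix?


Quantifier prefix: exists x exists y forall z exists u forall v
Mark each quantifier type:
  E E U E U
Universal count = 2, Existential count = 3
Asked for universal (forall) quantifiers: 2

2


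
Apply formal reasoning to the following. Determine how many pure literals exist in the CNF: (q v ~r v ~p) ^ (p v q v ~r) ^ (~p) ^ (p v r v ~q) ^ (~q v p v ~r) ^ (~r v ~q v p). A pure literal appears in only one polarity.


Check each variable for pure literal status:
p: mixed (not pure)
q: mixed (not pure)
r: mixed (not pure)
Pure literal count = 0

0


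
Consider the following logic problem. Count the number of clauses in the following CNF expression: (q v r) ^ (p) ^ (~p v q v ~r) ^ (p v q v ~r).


A CNF formula is a conjunction of clauses.
Clauses are separated by ^.
Counting the conjuncts: 4 clauses.

4


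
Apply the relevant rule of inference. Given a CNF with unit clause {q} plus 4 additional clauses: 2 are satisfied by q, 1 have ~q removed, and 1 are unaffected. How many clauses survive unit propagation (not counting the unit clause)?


Satisfied (removed): 2
Shortened (remain): 1
Unchanged (remain): 1
Remaining = 1 + 1 = 2

2


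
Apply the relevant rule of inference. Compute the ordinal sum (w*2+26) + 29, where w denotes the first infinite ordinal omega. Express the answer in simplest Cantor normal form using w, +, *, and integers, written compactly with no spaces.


Compute (w*2+26) + 29.
Ordinal + is associative but NOT commutative; for finite n>0, n + w = w but w + n stays w+n.
By associativity: (w*2+26) + 29 = w*2 + (26+29) = w*2+55.
Result = w*2+55

w*2+55


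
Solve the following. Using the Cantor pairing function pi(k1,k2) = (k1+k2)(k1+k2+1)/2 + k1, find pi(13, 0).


k1 + k2 = 13
(k1+k2)(k1+k2+1)/2 = 13 * 14 / 2 = 91
pi = 91 + 13 = 104

104


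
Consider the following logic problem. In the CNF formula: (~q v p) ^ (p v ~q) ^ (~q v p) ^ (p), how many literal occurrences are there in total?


Counting literals in each clause:
Clause 1: 2 literal(s)
Clause 2: 2 literal(s)
Clause 3: 2 literal(s)
Clause 4: 1 literal(s)
Total = 7

7


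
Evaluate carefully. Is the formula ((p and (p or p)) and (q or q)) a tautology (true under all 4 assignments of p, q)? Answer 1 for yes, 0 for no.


Check all 4 assignments:
p=0, q=0: 0
p=0, q=1: 0
p=1, q=0: 0
p=1, q=1: 1
Satisfying count = 1/4.
Tautology iff count = 4: no.

0


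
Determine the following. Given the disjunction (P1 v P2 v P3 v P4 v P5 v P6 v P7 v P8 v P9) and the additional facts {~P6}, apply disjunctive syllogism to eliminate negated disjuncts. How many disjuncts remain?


Original disjuncts (9): P1, P2, P3, P4, P5, P6, P7, P8, P9
Negated (eliminate): ~P6
Remaining disjuncts: P1, P2, P3, P4, P5, P7, P8, P9
Count = 9 - 1 = 8

8


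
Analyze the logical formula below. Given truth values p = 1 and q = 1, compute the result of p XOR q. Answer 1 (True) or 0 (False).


p = 1, q = 1
Operation: p XOR q
Evaluate: 1 XOR 1 = 0

0


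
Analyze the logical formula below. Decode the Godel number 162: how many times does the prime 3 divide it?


Factorize 162 by dividing by 3 repeatedly.
Division steps: 3 divides 162 exactly 4 time(s).
Exponent of 3 = 4

4


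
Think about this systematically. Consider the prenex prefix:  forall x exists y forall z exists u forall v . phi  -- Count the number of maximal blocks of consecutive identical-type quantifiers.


Quantifier-type sequence: A E A E A  (A=forall, E=exists)
Group into maximal same-type runs:
  Ax1 | Ex1 | Ax1 | Ex1 | Ax1
Number of blocks = 5

5


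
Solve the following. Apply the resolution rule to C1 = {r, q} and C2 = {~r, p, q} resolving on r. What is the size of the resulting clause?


Remove r from C1 and ~r from C2.
C1 remainder: {q}
C2 remainder: {p, q}
Union (resolvent): {p, q}
Resolvent has 2 literal(s).

2


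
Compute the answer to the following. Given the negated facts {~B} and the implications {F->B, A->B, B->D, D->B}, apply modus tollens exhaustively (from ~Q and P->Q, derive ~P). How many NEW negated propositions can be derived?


Initial negated facts: {~B}
Apply modus tollens to closure:
  ~B and F->B  =>  ~F
  ~B and A->B  =>  ~A
  ~B and D->B  =>  ~D
Final negated: {~A, ~B, ~D, ~F}
New negations: {~A, ~D, ~F}
Count = 3

3


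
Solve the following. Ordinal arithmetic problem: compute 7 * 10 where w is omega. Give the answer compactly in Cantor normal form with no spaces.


Compute 7 * 10.
Ordinal * is associative and left-distributive over +, but NOT commutative; for finite n>1, n*w = w but w*n stays w*n.
Both finite; ordinal * agrees with natural *: 7 * 10 = 70.
Result = 70

70


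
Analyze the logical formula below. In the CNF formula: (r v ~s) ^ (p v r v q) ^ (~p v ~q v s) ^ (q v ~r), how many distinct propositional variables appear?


Identify each variable that appears in the formula.
Variables found: p, q, r, s
Count = 4

4


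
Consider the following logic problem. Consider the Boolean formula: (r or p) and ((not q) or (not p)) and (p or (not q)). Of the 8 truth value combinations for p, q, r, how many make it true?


Evaluate all 8 assignments for p, q, r:
p=0, q=0, r=0: 0
p=0, q=0, r=1: 1
p=0, q=1, r=0: 0
p=0, q=1, r=1: 0
p=1, q=0, r=0: 1
p=1, q=0, r=1: 1
p=1, q=1, r=0: 0
p=1, q=1, r=1: 0
Satisfying count = 3

3


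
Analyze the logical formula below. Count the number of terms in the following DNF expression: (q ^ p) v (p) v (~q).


A DNF formula is a disjunction of terms (conjunctions).
Terms are separated by v.
Counting the disjuncts: 3 terms.

3


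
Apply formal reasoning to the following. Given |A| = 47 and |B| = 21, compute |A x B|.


The Cartesian product A x B contains all ordered pairs (a, b).
|A x B| = |A| * |B| = 47 * 21 = 987

987


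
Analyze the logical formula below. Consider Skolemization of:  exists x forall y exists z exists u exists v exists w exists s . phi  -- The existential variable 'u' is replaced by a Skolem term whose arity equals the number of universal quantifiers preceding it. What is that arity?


Quantifier prefix: exists x forall y exists z exists u exists v exists w exists s
'u' is existentially quantified at position 4.
Universal variables preceding it: y
Skolem function arity = 1

1


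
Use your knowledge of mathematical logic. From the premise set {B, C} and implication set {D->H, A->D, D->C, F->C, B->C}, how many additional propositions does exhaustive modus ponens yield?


Initial facts: {B, C}
Apply modus ponens to closure:
  (no implication fires)
Final known: {B, C}
New propositions: {(none)}
Count = 0

0


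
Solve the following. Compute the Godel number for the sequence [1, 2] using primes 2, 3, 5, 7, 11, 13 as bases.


Encode each element as an exponent of the corresponding prime:
  2^1 = 2
  3^2 = 9
Product = 2 * 9 = 18

18


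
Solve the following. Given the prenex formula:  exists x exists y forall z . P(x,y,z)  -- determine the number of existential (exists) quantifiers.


Quantifier prefix: exists x exists y forall z
Mark each quantifier type:
  E E U
Universal count = 1, Existential count = 2
Asked for existential (exists) quantifiers: 2

2


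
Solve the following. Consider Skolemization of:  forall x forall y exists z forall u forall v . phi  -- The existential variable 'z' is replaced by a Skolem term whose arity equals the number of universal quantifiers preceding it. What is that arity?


Quantifier prefix: forall x forall y exists z forall u forall v
'z' is existentially quantified at position 3.
Universal variables preceding it: x, y
Skolem function arity = 2

2


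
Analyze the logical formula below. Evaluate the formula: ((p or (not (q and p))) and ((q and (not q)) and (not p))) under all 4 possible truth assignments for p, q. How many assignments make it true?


Check all 4 assignments:
p=0, q=0: 0
p=0, q=1: 0
p=1, q=0: 0
p=1, q=1: 0
Count of True = 0

0


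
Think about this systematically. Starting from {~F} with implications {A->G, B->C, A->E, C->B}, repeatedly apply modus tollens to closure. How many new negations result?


Initial negated facts: {~F}
Apply modus tollens to closure:
  (no implication fires)
Final negated: {~F}
New negations: {(none)}
Count = 0

0


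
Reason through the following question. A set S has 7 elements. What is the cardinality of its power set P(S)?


The power set of a set with n elements has 2^n elements.
|P(S)| = 2^7 = 128

128


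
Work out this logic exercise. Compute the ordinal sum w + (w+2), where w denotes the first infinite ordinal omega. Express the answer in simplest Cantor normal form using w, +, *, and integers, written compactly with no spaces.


Compute w + (w+2).
Ordinal + is associative but NOT commutative; for finite n>0, n + w = w but w + n stays w+n.
w + (w+2) = (w+w) + 2 = w*2+2.
Result = w*2+2

w*2+2


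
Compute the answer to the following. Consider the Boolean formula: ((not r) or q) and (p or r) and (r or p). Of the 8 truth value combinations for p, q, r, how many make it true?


Evaluate all 8 assignments for p, q, r:
p=0, q=0, r=0: 0
p=0, q=0, r=1: 0
p=0, q=1, r=0: 0
p=0, q=1, r=1: 1
p=1, q=0, r=0: 1
p=1, q=0, r=1: 0
p=1, q=1, r=0: 1
p=1, q=1, r=1: 1
Satisfying count = 4

4


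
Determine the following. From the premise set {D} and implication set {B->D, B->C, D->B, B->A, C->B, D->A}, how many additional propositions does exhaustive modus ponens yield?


Initial facts: {D}
Apply modus ponens to closure:
  D and D->B  =>  B
  B and B->A  =>  A
  B and B->C  =>  C
Final known: {A, B, C, D}
New propositions: {A, B, C}
Count = 3

3


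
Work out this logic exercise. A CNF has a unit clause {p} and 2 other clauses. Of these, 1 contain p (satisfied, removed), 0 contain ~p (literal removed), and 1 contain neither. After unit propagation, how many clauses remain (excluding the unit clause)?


Satisfied (removed): 1
Shortened (remain): 0
Unchanged (remain): 1
Remaining = 0 + 1 = 1

1


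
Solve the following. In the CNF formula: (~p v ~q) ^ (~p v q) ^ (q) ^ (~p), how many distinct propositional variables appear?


Identify each variable that appears in the formula.
Variables found: p, q
Count = 2

2


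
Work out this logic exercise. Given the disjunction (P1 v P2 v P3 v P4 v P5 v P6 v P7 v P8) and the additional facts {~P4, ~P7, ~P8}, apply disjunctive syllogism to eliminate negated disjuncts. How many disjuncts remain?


Original disjuncts (8): P1, P2, P3, P4, P5, P6, P7, P8
Negated (eliminate): ~P4, ~P7, ~P8
Remaining disjuncts: P1, P2, P3, P5, P6
Count = 8 - 3 = 5

5


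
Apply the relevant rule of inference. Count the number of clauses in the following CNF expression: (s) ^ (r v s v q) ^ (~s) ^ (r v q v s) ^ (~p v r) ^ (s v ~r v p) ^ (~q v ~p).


A CNF formula is a conjunction of clauses.
Clauses are separated by ^.
Counting the conjuncts: 7 clauses.

7


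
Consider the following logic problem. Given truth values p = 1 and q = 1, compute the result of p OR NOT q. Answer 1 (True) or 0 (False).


p = 1, q = 1
Operation: p OR NOT q
Evaluate: 1 OR NOT 1 = 1

1


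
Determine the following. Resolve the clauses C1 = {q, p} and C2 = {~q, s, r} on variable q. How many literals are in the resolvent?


Remove q from C1 and ~q from C2.
C1 remainder: {p}
C2 remainder: {s, r}
Union (resolvent): {p, r, s}
Resolvent has 3 literal(s).

3


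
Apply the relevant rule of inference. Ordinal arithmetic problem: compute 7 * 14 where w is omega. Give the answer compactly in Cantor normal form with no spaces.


Compute 7 * 14.
Ordinal * is associative and left-distributive over +, but NOT commutative; for finite n>1, n*w = w but w*n stays w*n.
Both finite; ordinal * agrees with natural *: 7 * 14 = 98.
Result = 98

98


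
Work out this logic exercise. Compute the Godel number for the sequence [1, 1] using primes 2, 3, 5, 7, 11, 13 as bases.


Encode each element as an exponent of the corresponding prime:
  2^1 = 2
  3^1 = 3
Product = 2 * 3 = 6

6


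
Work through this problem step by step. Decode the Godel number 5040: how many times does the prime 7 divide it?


Factorize 5040 by dividing by 7 repeatedly.
Division steps: 7 divides 5040 exactly 1 time(s).
Exponent of 7 = 1

1


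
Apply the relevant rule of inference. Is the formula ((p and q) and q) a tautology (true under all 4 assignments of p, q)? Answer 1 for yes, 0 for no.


Check all 4 assignments:
p=0, q=0: 0
p=0, q=1: 0
p=1, q=0: 0
p=1, q=1: 1
Satisfying count = 1/4.
Tautology iff count = 4: no.

0


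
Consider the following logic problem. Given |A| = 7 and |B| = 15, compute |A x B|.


The Cartesian product A x B contains all ordered pairs (a, b).
|A x B| = |A| * |B| = 7 * 15 = 105

105


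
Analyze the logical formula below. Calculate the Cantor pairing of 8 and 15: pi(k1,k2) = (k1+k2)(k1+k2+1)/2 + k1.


k1 + k2 = 23
(k1+k2)(k1+k2+1)/2 = 23 * 24 / 2 = 276
pi = 276 + 8 = 284

284


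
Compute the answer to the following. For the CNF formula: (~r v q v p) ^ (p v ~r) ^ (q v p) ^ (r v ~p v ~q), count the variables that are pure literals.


Check each variable for pure literal status:
p: mixed (not pure)
q: mixed (not pure)
r: mixed (not pure)
Pure literal count = 0

0


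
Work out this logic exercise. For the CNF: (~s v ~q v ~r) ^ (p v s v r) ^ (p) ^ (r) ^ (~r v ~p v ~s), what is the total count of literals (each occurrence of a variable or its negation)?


Counting literals in each clause:
Clause 1: 3 literal(s)
Clause 2: 3 literal(s)
Clause 3: 1 literal(s)
Clause 4: 1 literal(s)
Clause 5: 3 literal(s)
Total = 11

11


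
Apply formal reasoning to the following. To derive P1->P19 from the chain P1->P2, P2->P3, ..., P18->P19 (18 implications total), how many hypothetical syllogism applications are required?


With 18 implications in a chain connecting 19 propositions:
P1->P2, P2->P3, ..., P18->P19
Steps needed = (number of implications) - 1 = 18 - 1 = 17

17


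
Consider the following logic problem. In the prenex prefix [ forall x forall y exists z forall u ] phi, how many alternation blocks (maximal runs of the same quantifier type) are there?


Quantifier-type sequence: A A E A  (A=forall, E=exists)
Group into maximal same-type runs:
  Ax2 | Ex1 | Ax1
Number of blocks = 3

3


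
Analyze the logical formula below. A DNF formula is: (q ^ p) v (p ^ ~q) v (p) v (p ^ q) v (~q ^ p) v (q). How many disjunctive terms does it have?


A DNF formula is a disjunction of terms (conjunctions).
Terms are separated by v.
Counting the disjuncts: 6 terms.

6


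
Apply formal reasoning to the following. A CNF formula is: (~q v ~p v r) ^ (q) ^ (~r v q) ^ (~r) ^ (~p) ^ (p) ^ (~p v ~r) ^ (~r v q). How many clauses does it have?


A CNF formula is a conjunction of clauses.
Clauses are separated by ^.
Counting the conjuncts: 8 clauses.

8


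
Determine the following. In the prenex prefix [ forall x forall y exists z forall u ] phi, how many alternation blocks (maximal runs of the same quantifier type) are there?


Quantifier-type sequence: A A E A  (A=forall, E=exists)
Group into maximal same-type runs:
  Ax2 | Ex1 | Ax1
Number of blocks = 3

3


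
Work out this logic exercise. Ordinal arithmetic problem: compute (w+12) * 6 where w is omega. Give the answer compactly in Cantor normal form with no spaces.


Compute (w+12) * 6.
Ordinal * is associative and left-distributive over +, but NOT commutative; for finite n>1, n*w = w but w*n stays w*n.
(w+12) * 6 = (w+12) repeated 6 times. Each intermediate +12 is absorbed by the following w; only the last survives: w*6+12.
Result = w*6+12

w*6+12


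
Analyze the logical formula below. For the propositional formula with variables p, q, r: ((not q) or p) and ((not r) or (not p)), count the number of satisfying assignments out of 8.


Evaluate all 8 assignments for p, q, r:
p=0, q=0, r=0: 1
p=0, q=0, r=1: 1
p=0, q=1, r=0: 0
p=0, q=1, r=1: 0
p=1, q=0, r=0: 1
p=1, q=0, r=1: 0
p=1, q=1, r=0: 1
p=1, q=1, r=1: 0
Satisfying count = 4

4


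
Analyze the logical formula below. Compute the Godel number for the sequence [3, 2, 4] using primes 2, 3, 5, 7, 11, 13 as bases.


Encode each element as an exponent of the corresponding prime:
  2^3 = 8
  3^2 = 9
  5^4 = 625
Product = 8 * 9 * 625 = 45000

45000


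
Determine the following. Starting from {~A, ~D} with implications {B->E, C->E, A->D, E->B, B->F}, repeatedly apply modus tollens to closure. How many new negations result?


Initial negated facts: {~A, ~D}
Apply modus tollens to closure:
  (no implication fires)
Final negated: {~A, ~D}
New negations: {(none)}
Count = 0

0


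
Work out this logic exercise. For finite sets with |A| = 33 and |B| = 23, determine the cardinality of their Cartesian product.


The Cartesian product A x B contains all ordered pairs (a, b).
|A x B| = |A| * |B| = 33 * 23 = 759

759


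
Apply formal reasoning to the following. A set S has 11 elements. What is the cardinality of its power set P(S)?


The power set of a set with n elements has 2^n elements.
|P(S)| = 2^11 = 2048

2048


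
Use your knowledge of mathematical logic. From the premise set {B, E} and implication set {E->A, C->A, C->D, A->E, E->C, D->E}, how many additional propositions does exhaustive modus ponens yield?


Initial facts: {B, E}
Apply modus ponens to closure:
  E and E->A  =>  A
  E and E->C  =>  C
  C and C->D  =>  D
Final known: {A, B, C, D, E}
New propositions: {A, C, D}
Count = 3

3


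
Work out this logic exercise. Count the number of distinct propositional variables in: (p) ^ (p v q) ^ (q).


Identify each variable that appears in the formula.
Variables found: p, q
Count = 2

2


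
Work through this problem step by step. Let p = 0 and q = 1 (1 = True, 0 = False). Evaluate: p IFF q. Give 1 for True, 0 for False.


p = 0, q = 1
Operation: p IFF q
Evaluate: 0 IFF 1 = 0

0


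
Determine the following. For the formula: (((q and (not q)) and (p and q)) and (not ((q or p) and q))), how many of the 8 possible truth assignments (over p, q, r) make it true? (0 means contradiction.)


Check all 8 assignments:
p=0, q=0, r=0: 0
p=0, q=0, r=1: 0
p=0, q=1, r=0: 0
p=0, q=1, r=1: 0
p=1, q=0, r=0: 0
p=1, q=0, r=1: 0
p=1, q=1, r=0: 0
p=1, q=1, r=1: 0
Count of True = 0

0


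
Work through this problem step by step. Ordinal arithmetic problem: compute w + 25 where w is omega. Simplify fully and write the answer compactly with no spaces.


Compute w + 25.
Ordinal + is associative but NOT commutative; for finite n>0, n + w = w but w + n stays w+n.
w + 25 is already in normal form (a successor ordinal beyond w).
Result = w+25

w+25


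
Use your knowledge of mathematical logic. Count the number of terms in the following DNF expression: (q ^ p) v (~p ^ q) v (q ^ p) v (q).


A DNF formula is a disjunction of terms (conjunctions).
Terms are separated by v.
Counting the disjuncts: 4 terms.

4


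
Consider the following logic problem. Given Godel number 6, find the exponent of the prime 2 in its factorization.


Factorize 6 by dividing by 2 repeatedly.
Division steps: 2 divides 6 exactly 1 time(s).
Exponent of 2 = 1

1


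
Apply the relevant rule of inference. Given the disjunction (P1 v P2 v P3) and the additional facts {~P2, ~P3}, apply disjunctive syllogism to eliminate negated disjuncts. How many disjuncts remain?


Original disjuncts (3): P1, P2, P3
Negated (eliminate): ~P2, ~P3
Remaining disjuncts: P1
Count = 3 - 2 = 1

1


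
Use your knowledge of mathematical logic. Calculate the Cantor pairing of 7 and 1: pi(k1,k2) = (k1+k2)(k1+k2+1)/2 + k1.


k1 + k2 = 8
(k1+k2)(k1+k2+1)/2 = 8 * 9 / 2 = 36
pi = 36 + 7 = 43

43


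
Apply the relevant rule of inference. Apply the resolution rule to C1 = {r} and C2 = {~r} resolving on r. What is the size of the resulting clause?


Remove r from C1 and ~r from C2.
C1 remainder: {}
C2 remainder: {}
Union (resolvent): {} (empty clause)
Resolvent has 0 literal(s).

0


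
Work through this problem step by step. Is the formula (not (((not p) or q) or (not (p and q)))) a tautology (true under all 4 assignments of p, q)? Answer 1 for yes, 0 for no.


Check all 4 assignments:
p=0, q=0: 0
p=0, q=1: 0
p=1, q=0: 0
p=1, q=1: 0
Satisfying count = 0/4.
Tautology iff count = 4: no.

0


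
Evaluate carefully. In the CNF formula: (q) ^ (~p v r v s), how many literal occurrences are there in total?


Counting literals in each clause:
Clause 1: 1 literal(s)
Clause 2: 3 literal(s)
Total = 4

4


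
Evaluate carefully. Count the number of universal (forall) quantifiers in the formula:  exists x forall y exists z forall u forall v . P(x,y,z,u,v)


Quantifier prefix: exists x forall y exists z forall u forall v
Mark each quantifier type:
  E U E U U
Universal count = 3, Existential count = 2
Asked for universal (forall) quantifiers: 3

3


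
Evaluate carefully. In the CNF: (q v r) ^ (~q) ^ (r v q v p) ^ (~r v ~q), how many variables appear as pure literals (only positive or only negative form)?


Check each variable for pure literal status:
p: pure positive
q: mixed (not pure)
r: mixed (not pure)
Pure literal count = 1

1


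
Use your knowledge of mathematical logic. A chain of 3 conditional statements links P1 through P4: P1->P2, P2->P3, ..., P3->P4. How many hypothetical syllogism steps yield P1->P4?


With 3 implications in a chain connecting 4 propositions:
P1->P2, P2->P3, ..., P3->P4
Steps needed = (number of implications) - 1 = 3 - 1 = 2

2


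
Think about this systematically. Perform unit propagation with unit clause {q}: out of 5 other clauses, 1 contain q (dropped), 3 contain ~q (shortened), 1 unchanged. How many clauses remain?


Satisfied (removed): 1
Shortened (remain): 3
Unchanged (remain): 1
Remaining = 3 + 1 = 4

4


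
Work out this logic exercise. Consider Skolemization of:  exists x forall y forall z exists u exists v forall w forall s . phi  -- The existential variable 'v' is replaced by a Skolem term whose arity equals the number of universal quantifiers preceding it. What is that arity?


Quantifier prefix: exists x forall y forall z exists u exists v forall w forall s
'v' is existentially quantified at position 5.
Universal variables preceding it: y, z
Skolem function arity = 2

2


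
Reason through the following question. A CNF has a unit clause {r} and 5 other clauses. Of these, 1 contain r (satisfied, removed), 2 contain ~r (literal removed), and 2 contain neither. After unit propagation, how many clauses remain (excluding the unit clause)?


Satisfied (removed): 1
Shortened (remain): 2
Unchanged (remain): 2
Remaining = 2 + 2 = 4

4


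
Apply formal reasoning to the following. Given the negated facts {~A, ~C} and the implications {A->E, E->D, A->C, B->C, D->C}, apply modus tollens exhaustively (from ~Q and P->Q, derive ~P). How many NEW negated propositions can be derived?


Initial negated facts: {~A, ~C}
Apply modus tollens to closure:
  ~C and B->C  =>  ~B
  ~C and D->C  =>  ~D
  ~D and E->D  =>  ~E
Final negated: {~A, ~B, ~C, ~D, ~E}
New negations: {~B, ~D, ~E}
Count = 3

3


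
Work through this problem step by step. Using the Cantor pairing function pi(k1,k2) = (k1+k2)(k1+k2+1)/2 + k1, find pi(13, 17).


k1 + k2 = 30
(k1+k2)(k1+k2+1)/2 = 30 * 31 / 2 = 465
pi = 465 + 13 = 478

478


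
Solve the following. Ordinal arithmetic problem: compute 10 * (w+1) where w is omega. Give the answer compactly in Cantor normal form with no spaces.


Compute 10 * (w+1).
Ordinal * is associative and left-distributive over +, but NOT commutative; for finite n>1, n*w = w but w*n stays w*n.
By left-distributivity: 10 * (w+1) = 10*w + 10*1 = w + 10 = w+10.
Result = w+10

w+10


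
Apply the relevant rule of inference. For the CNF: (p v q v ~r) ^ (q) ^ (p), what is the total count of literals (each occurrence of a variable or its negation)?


Counting literals in each clause:
Clause 1: 3 literal(s)
Clause 2: 1 literal(s)
Clause 3: 1 literal(s)
Total = 5

5


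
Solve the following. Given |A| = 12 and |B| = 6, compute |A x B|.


The Cartesian product A x B contains all ordered pairs (a, b).
|A x B| = |A| * |B| = 12 * 6 = 72

72


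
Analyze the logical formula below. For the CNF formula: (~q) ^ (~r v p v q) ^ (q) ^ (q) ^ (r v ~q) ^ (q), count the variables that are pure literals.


Check each variable for pure literal status:
p: pure positive
q: mixed (not pure)
r: mixed (not pure)
Pure literal count = 1

1


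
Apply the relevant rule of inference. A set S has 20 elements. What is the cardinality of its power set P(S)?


The power set of a set with n elements has 2^n elements.
|P(S)| = 2^20 = 1048576

1048576


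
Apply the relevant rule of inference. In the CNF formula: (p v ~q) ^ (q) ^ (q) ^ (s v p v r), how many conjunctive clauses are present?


A CNF formula is a conjunction of clauses.
Clauses are separated by ^.
Counting the conjuncts: 4 clauses.

4


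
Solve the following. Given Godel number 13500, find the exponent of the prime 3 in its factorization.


Factorize 13500 by dividing by 3 repeatedly.
Division steps: 3 divides 13500 exactly 3 time(s).
Exponent of 3 = 3

3


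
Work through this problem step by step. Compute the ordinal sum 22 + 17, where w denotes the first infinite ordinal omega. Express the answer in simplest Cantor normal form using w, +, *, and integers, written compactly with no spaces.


Compute 22 + 17.
Ordinal + is associative but NOT commutative; for finite n>0, n + w = w but w + n stays w+n.
Both operands finite; ordinal + agrees with natural +: 22 + 17 = 39.
Result = 39

39


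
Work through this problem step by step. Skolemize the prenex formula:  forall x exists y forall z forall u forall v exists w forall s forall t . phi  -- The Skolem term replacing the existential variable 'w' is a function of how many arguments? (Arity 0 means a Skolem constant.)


Quantifier prefix: forall x exists y forall z forall u forall v exists w forall s forall t
'w' is existentially quantified at position 6.
Universal variables preceding it: x, z, u, v
Skolem function arity = 4

4


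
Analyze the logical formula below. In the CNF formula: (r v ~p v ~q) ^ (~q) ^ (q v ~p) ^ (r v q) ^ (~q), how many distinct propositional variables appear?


Identify each variable that appears in the formula.
Variables found: p, q, r
Count = 3

3


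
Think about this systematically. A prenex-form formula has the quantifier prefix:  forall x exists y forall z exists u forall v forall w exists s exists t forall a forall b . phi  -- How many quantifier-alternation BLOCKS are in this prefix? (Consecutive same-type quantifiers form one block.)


Quantifier-type sequence: A E A E A A E E A A  (A=forall, E=exists)
Group into maximal same-type runs:
  Ax1 | Ex1 | Ax1 | Ex1 | Ax2 | Ex2 | Ax2
Number of blocks = 7

7


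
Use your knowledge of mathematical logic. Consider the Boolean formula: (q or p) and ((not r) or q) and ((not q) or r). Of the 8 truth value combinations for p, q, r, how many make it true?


Evaluate all 8 assignments for p, q, r:
p=0, q=0, r=0: 0
p=0, q=0, r=1: 0
p=0, q=1, r=0: 0
p=0, q=1, r=1: 1
p=1, q=0, r=0: 1
p=1, q=0, r=1: 0
p=1, q=1, r=0: 0
p=1, q=1, r=1: 1
Satisfying count = 3

3


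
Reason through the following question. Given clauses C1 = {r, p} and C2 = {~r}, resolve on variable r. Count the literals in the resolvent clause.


Remove r from C1 and ~r from C2.
C1 remainder: {p}
C2 remainder: {}
Union (resolvent): {p}
Resolvent has 1 literal(s).

1


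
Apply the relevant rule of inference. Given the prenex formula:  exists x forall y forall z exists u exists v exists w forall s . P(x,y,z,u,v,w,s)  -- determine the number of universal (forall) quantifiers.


Quantifier prefix: exists x forall y forall z exists u exists v exists w forall s
Mark each quantifier type:
  E U U E E E U
Universal count = 3, Existential count = 4
Asked for universal (forall) quantifiers: 3

3
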